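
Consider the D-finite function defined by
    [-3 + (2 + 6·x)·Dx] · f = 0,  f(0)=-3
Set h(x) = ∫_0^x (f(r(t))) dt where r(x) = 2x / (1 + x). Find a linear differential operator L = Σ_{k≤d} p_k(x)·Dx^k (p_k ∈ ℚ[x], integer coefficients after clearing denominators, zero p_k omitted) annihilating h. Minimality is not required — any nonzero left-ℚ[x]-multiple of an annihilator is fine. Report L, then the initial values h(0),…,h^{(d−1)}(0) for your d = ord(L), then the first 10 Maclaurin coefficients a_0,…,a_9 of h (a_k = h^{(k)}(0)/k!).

f: a_k = -3, -9/2, 27/8, -81/16, 1215/128, -5103/256, 45927/1024, -216513/2048, 8444007/32768, -42220035/65536, …
f∘r: x↦r, Dx↦Dx/r' in L_f ⇒ L₀.
∫: right-multiply L₀ by Dx.
L = -3·Dx + (1 + 8·x + 7·x^2)·Dx^2  (order 2).
h: a_k = 0, -3, -9/2, 15/2, -153/8, 2583/40, -4137/16, 18423/16, -704925/128, 3549407/128, …
ICs: h(0) = 0, h′(0) = -3.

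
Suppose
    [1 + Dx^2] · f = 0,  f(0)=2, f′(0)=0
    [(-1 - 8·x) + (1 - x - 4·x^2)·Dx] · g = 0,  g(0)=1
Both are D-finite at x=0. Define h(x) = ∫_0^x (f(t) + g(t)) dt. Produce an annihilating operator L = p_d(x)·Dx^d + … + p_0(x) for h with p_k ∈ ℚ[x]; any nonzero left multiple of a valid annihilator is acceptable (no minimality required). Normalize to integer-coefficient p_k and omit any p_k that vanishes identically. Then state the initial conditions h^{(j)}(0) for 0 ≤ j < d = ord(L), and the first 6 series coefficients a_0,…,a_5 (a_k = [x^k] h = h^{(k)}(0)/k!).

f: a_k = 2, 0, -1, 0, 1/12, 0, …
g: a_k = 1, 1, 5, 9, 29, 65, …
h₀=f+g: left-lcm gives L₀, ord ≤ 3.
∫: right-multiply L₀ by Dx.
L = (-55 - 486·x - 553·x^2 - 1488·x^3 - 80·x^4 - 128·x^5)·Dx + (11 + 11·x + 23·x^2 - 169·x^3 - 348·x^4 - 48·x^5 - 64·x^6)·Dx^2 + (-55 - 486·x - 553·x^2 - 1488·x^3 - 80·x^4 - 128·x^5)·Dx^3 + (11 + 11·x + 23·x^2 - 169·x^3 - 348·x^4 - 48·x^5 - 64·x^6)·Dx^4  (order 4).
h: a_k = 0, 3, 1/2, 4/3, 9/4, 349/60, …
ICs: h(0) = 0, h′(0) = 3, h′′(0) = 1, h′′′(0) = 8.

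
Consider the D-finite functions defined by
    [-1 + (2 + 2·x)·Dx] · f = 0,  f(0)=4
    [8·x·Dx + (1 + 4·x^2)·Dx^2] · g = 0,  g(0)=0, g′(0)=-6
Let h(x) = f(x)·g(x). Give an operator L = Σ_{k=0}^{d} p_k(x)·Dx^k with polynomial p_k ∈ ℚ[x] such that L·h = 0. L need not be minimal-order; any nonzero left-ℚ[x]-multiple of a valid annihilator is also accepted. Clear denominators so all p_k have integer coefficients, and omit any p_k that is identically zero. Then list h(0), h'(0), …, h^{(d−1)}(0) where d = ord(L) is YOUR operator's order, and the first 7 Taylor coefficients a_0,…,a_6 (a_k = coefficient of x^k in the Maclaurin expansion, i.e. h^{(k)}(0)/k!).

f: a_k = 4, 2, -1/2, 1/4, -5/32, 7/64, -21/256, …
g: a_k = 0, -6, 0, 8, 0, -96/5, 0, …
h₀=f·g: eliminate ⇒ L₀, order ≤ 1·2.
L = (3 - 16·x - 4·x^2) + (-4 + 28·x + 48·x^2 + 16·x^3)·Dx + (4 + 8·x + 20·x^2 + 32·x^3 + 16·x^4)·Dx^2  (order 2).
h: a_k = 0, -24, -12, 35, 29/2, -6389/80, -5929/160, …
ICs: h(0) = 0, h′(0) = -24.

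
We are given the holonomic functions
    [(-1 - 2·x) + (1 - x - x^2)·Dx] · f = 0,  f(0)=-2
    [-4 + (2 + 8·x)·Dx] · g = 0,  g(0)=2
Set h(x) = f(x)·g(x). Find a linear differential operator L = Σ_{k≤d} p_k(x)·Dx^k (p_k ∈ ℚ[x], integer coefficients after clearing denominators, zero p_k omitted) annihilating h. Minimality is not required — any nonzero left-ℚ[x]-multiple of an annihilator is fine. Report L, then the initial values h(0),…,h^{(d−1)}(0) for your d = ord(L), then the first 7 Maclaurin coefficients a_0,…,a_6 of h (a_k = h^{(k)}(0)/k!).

f: a_k = -2, -2, -4, -6, -10, -16, -26, …
g: a_k = 2, 4, -4, 8, -20, 56, -168, …
L₀ := L_f ⊗_s L_g (sym. prod.), ord ≤ 1.
L = (3 + 4·x + 6·x^2) + (-1 - 3·x + 5·x^2 + 4·x^3)·Dx  (order 1).
h: a_k = -4, -12, -8, -36, -4, -152, 180, …
ICs: h(0) = -4.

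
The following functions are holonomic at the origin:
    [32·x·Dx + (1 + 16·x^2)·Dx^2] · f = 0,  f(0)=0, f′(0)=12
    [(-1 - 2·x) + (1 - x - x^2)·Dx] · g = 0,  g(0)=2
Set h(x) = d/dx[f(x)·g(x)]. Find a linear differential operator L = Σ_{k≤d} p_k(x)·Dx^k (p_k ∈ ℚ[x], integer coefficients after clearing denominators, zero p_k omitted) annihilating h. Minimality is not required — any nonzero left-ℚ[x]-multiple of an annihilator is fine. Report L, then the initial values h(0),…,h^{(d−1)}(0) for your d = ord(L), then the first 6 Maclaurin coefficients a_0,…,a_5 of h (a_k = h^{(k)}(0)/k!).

f: a_k = 0, 12, 0, -64, 0, 3072/5, …
g: a_k = 2, 2, 4, 6, 10, 16, …
L₀ := L_f ⊗_s L_g (sym. prod.), ord ≤ 2.
h=h₀': d/dx-closure on L₀ ⇒ L.
L = (-58 + 3360·x^2 + 6144·x^3 + 9216·x^4) + (19 + 70·x - 528·x^2 + 352·x^3 + 6144·x^4 + 6144·x^5)·Dx + (-1 - 15·x - 47·x^2 - 176·x^3 - 448·x^4 + 1024·x^5 + 768·x^6)·Dx^2  (order 2).
h: a_k = 24, 48, -240, -224, 5464, 31104/5, …
ICs: h(0) = 24, h′(0) = 48.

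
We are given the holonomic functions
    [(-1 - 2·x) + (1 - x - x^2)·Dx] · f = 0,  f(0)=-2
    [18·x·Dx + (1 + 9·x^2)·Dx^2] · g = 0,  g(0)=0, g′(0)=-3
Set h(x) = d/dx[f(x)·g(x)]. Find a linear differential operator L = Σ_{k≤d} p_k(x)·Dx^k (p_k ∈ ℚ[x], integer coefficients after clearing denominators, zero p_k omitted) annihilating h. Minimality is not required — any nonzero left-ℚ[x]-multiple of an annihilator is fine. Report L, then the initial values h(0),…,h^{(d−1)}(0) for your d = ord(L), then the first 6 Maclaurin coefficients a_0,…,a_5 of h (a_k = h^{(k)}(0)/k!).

L = (-30 + 1134·x^2 + 1944·x^3 + 2916·x^4) + (12 + 42·x - 108·x^2 + 198·x^3 + 1944·x^4 + 1944·x^5)·Dx + (-1 - 8·x - 26·x^2 - 36·x^3 - 126·x^4 + 324·x^5 + 243·x^6)·Dx^2  (order 2).
h: a_k = 6, 12, -18, 0, 456, 2736/5, …
ICs: h(0) = 6, h′(0) = 12.

f: a_k = -2, -2, -4, -6, -10, -16, …
g: a_k = 0, -3, 0, 9, 0, -243/5, …
L₀ := L_f ⊗_s L_g (sym. prod.), ord ≤ 2.
Differentiate: ansatz ord ≤ ord L₀ ⇒ L.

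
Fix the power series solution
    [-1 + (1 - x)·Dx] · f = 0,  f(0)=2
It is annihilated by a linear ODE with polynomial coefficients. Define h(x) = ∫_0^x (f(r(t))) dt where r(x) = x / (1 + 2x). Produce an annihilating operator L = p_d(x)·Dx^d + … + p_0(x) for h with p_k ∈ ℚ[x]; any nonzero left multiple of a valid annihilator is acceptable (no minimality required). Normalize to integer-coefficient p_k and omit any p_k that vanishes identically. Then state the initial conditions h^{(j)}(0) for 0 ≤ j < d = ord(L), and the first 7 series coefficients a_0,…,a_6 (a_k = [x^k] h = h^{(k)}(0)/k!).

f: a_k = 2, 2, 2, 2, 2, 2, 2, …
Substitute x→r, Dx→(1/r')Dx; clear ⇒ L₀.
h=∫₀ˣh₀: take L = L₀·Dx.
L = -Dx + (1 + 3·x + 2·x^2)·Dx^2  (order 2).
h: a_k = 0, 2, 1, -2/3, 1/2, -2/5, 1/3, …
ICs: h(0) = 0, h′(0) = 2.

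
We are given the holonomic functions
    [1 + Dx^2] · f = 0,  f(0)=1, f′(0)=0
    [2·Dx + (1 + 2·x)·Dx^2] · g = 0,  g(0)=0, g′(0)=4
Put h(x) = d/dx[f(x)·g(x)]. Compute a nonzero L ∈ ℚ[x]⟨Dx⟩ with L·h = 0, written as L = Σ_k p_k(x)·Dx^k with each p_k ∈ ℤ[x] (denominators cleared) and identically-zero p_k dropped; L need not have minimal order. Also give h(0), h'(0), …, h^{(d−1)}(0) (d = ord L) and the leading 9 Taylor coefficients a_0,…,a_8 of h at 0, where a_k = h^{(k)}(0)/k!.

L = (-52 - 31·x - 87·x^2 - 96·x^3 - 8·x^4 + 48·x^5 + 16·x^6) + (-33 - 98·x - 80·x^2 + 80·x^4 + 32·x^5)·Dx + (-55 - 46·x - 110·x^2 - 96·x^3 + 32·x^4 + 96·x^5 + 32·x^6)·Dx^2 + (-33 - 98·x - 80·x^2 + 80·x^4 + 32·x^5)·Dx^3 + (-3 - 15·x - 23·x^2 + 40·x^4 + 48·x^5 + 16·x^6)·Dx^4  (order 4).
h: a_k = 4, -8, 10, -24, 103/2, -105, 12763/60, -19318/45, 2903587/3360, …
ICs: h(0) = 4, h′(0) = -8, h′′(0) = 20, h′′′(0) = -144.

f: a_k = 1, 0, -1/2, 0, 1/24, 0, -1/720, 0, 1/40320, …
g: a_k = 0, 4, -4, 16/3, -8, 64/5, -64/3, 256/7, -64, …
L₀ := L_f ⊗_s L_g (sym. prod.), ord ≤ 4.
Differentiate: ansatz ord ≤ ord L₀ ⇒ L.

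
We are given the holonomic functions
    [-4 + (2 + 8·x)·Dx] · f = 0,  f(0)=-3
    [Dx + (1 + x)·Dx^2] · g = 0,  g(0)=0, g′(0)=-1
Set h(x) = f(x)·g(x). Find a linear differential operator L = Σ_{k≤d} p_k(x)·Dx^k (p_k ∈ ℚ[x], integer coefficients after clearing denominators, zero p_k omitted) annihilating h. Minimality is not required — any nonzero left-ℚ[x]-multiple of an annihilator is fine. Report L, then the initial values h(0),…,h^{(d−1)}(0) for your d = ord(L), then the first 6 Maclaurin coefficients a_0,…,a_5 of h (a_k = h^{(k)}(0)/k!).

f: a_k = -3, -6, 6, -12, 30, -84, …
g: a_k = 0, -1, 1/2, -1/3, 1/4, -1/5, …
Sym-product of L_f,L_g gives L₀ (≤ ord 2).
L = (10 + 4·x) + (-3 - 12·x)·Dx + (1 + 9·x + 24·x^2 + 16·x^3)·Dx^2  (order 2).
h: a_k = 0, 3, 9/2, -8, 65/4, -389/10, …
ICs: h(0) = 0, h′(0) = 3.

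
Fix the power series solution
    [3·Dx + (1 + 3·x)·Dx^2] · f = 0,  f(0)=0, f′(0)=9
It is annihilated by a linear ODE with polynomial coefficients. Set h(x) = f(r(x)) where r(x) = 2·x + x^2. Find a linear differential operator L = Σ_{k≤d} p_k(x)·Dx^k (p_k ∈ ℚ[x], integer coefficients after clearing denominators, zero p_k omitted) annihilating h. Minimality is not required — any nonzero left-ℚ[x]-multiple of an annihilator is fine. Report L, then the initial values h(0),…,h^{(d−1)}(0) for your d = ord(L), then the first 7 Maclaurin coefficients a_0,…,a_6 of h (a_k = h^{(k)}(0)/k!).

f: a_k = 0, 9, -27/2, 27, -243/4, 729/5, -729/2, …
h₀=f(r): pull back L_f along r ⇒ L₀.
L = (5 + 6·x + 3·x^2)·Dx + (1 + 7·x + 9·x^2 + 3·x^3)·Dx^2  (order 2).
h: a_k = 0, 18, -45, 162, -1323/2, 14418/5, -13095, …
ICs: h(0) = 0, h′(0) = 18.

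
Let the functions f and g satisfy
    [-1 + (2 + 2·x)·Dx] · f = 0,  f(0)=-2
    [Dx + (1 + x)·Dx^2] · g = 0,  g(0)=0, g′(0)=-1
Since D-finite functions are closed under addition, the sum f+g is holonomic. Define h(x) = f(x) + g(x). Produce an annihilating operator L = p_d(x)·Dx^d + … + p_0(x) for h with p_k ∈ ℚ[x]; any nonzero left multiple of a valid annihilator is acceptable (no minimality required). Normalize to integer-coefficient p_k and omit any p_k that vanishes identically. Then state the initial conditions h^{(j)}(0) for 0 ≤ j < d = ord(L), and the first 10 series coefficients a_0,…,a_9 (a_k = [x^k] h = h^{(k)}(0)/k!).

f: a_k = -2, -1, 1/4, -1/8, 5/64, -7/128, 21/512, -33/1024, 429/16384, -715/32768, …
g: a_k = 0, -1, 1/2, -1/3, 1/4, -1/5, 1/6, -1/7, 1/8, -1/9, …
L₀ := lclm(L_f,L_g); ord L₀ ≤ 1+2.
L = Dx + (5 + 5·x)·Dx^2 + (2 + 4·x + 2·x^2)·Dx^3  (order 3).
h: a_k = -2, -2, 3/4, -11/24, 21/64, -163/640, 319/1536, -1255/7168, 2477/16384, -39203/294912, …
ICs: h(0) = -2, h′(0) = -2, h′′(0) = 3/2.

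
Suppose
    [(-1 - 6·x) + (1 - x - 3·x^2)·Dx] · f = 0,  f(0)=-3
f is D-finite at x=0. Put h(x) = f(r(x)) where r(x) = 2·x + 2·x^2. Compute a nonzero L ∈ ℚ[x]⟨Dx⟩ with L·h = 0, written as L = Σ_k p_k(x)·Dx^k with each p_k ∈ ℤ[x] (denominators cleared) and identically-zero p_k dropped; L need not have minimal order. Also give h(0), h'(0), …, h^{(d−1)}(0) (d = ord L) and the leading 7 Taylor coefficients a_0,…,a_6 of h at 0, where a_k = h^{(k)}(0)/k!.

L = (2 + 28·x + 72·x^2 + 48·x^3) + (-1 + 2·x + 14·x^2 + 24·x^3 + 12·x^4)·Dx  (order 1).
h: a_k = -3, -6, -54, -264, -1464, -7992, -43464, …
ICs: h(0) = -3.

f: a_k = -3, -3, -12, -21, -57, -120, -291, …
Change of var in L_f (x↦r) gives L₀.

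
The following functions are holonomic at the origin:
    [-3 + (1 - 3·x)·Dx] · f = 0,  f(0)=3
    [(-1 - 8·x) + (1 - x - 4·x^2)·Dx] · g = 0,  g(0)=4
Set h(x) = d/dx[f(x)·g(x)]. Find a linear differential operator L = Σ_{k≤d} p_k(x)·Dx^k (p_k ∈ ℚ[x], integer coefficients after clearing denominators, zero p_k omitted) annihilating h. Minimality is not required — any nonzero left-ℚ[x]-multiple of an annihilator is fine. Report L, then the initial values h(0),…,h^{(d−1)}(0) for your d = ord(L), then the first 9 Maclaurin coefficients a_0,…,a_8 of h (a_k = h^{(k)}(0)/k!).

f: a_k = 3, 9, 27, 81, 243, 729, 2187, 6561, 19683, …
g: a_k = 4, 4, 20, 36, 116, 260, 724, 1764, 4660, …
h₀=f·g: eliminate ⇒ L₀, order ≤ 1·1.
Differentiate: ansatz ord ≤ ord L₀ ⇒ L.
L = (17 - 24·x - 141·x^2 - 96·x^3 + 864·x^4) + (-2 + 7·x + 24·x^2 - 95·x^3 - 30·x^4 + 216·x^5)·Dx  (order 1).
h: a_k = 48, 408, 2160, 10032, 41520, 162504, 605808, 2188896, 7703856, …
ICs: h(0) = 48.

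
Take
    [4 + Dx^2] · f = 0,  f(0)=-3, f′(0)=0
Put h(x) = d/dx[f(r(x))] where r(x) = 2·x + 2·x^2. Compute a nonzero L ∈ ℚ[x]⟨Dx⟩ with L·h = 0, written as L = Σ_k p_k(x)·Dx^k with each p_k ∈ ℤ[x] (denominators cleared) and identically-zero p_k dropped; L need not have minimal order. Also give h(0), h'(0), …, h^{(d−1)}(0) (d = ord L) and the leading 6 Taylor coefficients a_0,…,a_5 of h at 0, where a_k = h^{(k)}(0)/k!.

L = (28 + 128·x + 384·x^2 + 512·x^3 + 256·x^4) + (-6 - 12·x)·Dx + (1 + 4·x + 4·x^2)·Dx^2  (order 2).
h: a_k = 0, 48, 144, -32, -640, -5248/5, …
ICs: h(0) = 0, h′(0) = 48.

f: a_k = -3, 0, 6, 0, -2, 0, …
L₀ from L_f via x↦r, Dx↦r'^{-1}Dx.
h₀' ⇒ L via d/dx closure of L₀.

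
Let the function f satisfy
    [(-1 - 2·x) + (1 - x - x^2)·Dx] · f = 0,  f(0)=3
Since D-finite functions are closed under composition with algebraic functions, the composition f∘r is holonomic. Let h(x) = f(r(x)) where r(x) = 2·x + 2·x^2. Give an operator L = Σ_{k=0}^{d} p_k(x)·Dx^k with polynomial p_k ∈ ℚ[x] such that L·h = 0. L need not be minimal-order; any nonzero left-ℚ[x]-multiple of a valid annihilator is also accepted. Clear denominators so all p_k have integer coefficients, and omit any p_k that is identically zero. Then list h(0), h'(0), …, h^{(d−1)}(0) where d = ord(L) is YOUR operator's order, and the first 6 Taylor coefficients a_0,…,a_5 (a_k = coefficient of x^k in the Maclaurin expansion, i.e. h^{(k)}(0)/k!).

L = (2 + 12·x + 24·x^2 + 16·x^3) + (-1 + 2·x + 6·x^2 + 8·x^3 + 4·x^4)·Dx  (order 1).
h: a_k = 3, 6, 30, 120, 480, 1944, …
ICs: h(0) = 3.

f: a_k = 3, 3, 6, 9, 15, 24, …
L₀ from L_f via x↦r, Dx↦r'^{-1}Dx.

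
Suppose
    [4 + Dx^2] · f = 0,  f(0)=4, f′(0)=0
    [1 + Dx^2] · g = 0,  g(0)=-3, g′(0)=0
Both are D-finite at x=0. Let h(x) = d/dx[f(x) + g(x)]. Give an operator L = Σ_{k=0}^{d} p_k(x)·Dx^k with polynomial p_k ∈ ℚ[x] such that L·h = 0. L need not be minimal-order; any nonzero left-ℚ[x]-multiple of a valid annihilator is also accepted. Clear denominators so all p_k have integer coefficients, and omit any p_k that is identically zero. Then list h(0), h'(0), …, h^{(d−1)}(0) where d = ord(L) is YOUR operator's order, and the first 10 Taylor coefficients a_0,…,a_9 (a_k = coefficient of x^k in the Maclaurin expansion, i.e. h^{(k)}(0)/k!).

f: a_k = 4, 0, -8, 0, 8/3, 0, -16/45, 0, 8/315, 0, …
g: a_k = -3, 0, 3/2, 0, -1/8, 0, 1/240, 0, -1/13440, 0, …
Sum ⇒ L₀ = lclm(L_f,L_g) in ℚ(x)⟨Dx⟩.
Differentiate: ansatz ord ≤ ord L₀ ⇒ L.
L = 4 + 5·Dx^2 + Dx^4  (order 4).
h: a_k = 0, -13, 0, 61/6, 0, -253/120, 0, 1021/5040, 0, -4093/362880, …
ICs: h(0) = 0, h′(0) = -13, h′′(0) = 0, h′′′(0) = 61.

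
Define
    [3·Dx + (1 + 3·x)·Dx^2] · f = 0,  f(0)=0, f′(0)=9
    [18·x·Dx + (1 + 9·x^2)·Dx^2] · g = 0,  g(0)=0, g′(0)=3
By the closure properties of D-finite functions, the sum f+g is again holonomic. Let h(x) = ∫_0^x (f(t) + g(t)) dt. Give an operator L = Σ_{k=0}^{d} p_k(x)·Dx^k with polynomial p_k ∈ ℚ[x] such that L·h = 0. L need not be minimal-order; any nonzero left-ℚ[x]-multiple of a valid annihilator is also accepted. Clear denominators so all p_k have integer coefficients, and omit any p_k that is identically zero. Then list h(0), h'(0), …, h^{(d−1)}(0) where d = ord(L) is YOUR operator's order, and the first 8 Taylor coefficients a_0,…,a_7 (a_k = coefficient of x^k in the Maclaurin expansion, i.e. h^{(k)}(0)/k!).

L = (-18 - 162·x + 486·x^2 + 486·x^3)·Dx^2 + (-12 - 36·x + 972·x^3 + 972·x^4)·Dx^3 + (-1 + 3·x + 18·x^2 + 54·x^3 + 243·x^4 + 243·x^5)·Dx^4  (order 4).
h: a_k = 0, 0, 6, -9/2, 9/2, -243/20, 162/5, -729/14, …
ICs: h(0) = 0, h′(0) = 0, h′′(0) = 12, h′′′(0) = -27.

f: a_k = 0, 9, -27/2, 27, -243/4, 729/5, -729/2, 6561/7, …
g: a_k = 0, 3, 0, -9, 0, 243/5, 0, -2187/7, …
L₀ := lclm(L_f,L_g); ord L₀ ≤ 2+2.
∫: right-multiply L₀ by Dx.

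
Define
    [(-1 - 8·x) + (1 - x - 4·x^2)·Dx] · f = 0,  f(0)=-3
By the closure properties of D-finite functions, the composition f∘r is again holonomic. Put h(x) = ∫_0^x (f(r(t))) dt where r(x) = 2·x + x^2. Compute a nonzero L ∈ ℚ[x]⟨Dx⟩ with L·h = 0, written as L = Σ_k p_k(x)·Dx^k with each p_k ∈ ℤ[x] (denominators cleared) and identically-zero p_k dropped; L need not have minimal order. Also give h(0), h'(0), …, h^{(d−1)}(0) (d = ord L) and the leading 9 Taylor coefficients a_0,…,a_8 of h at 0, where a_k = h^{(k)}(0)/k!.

L = (2 + 34·x + 48·x^2 + 16·x^3)·Dx + (-1 + 2·x + 17·x^2 + 16·x^3 + 4·x^4)·Dx^2  (order 2).
h: a_k = 0, -3, -3, -21, -69, -1731/5, -1531, -52467/7, -36237, …
ICs: h(0) = 0, h′(0) = -3.

f: a_k = -3, -3, -15, -27, -87, -195, -543, -1323, -3495, …
L₀ from L_f via x↦r, Dx↦r'^{-1}Dx.
Integrate: L := L₀·Dx.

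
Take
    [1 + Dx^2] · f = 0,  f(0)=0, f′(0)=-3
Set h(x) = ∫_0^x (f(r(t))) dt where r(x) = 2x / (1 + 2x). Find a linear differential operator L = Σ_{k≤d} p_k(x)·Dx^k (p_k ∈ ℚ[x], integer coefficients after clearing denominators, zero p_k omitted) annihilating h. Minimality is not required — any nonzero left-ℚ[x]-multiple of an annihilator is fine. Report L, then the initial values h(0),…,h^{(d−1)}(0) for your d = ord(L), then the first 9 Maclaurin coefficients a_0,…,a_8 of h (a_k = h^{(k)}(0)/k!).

L = 4·Dx + (4 + 24·x + 48·x^2 + 32·x^3)·Dx^2 + (1 + 8·x + 24·x^2 + 32·x^3 + 16·x^4)·Dx^3  (order 3).
h: a_k = 0, 0, -3, 4, -5, 24/5, -2/15, -120/7, 6931/105, …
ICs: h(0) = 0, h′(0) = 0, h′′(0) = -6.

f: a_k = 0, -3, 0, 1/2, 0, -1/40, 0, 1/1680, 0, …
Change of var in L_f (x↦r) gives L₀.
h=∫₀ˣh₀: take L = L₀·Dx.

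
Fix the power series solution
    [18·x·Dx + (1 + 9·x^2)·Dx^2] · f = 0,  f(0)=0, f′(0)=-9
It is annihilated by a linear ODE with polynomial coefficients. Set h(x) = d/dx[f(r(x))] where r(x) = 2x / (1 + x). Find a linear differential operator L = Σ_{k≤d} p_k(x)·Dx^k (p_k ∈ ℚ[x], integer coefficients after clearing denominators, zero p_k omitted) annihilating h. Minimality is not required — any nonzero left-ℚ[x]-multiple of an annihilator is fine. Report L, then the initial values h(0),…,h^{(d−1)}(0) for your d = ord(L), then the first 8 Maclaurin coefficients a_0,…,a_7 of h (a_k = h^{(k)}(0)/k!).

L = (2 + 74·x) + (1 + 2·x + 37·x^2)·Dx  (order 1).
h: a_k = -18, 36, 594, -2520, -16938, 127116, 372474, -5448240, …
ICs: h(0) = -18.

f: a_k = 0, -9, 0, 27, 0, -729/5, 0, 6561/7, …
h₀=f(r): pull back L_f along r ⇒ L₀.
Derive L from L₀ (diff closure).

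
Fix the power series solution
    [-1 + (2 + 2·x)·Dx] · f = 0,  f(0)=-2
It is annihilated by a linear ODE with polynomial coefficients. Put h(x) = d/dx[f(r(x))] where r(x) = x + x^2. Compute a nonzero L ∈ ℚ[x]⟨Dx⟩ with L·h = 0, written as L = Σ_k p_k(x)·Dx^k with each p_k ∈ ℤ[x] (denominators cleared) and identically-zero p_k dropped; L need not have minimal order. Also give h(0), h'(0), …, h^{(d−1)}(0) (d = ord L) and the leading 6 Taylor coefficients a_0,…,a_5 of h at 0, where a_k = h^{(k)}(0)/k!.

f: a_k = -2, -1, 1/4, -1/8, 5/64, -7/128, …
L₀ from L_f via x↦r, Dx↦r'^{-1}Dx.
Differentiate: ansatz ord ≤ ord L₀ ⇒ L.
L = 3 + (-2 - 6·x - 6·x^2 - 4·x^3)·Dx  (order 1).
h: a_k = -1, -3/2, 9/8, -3/16, -75/128, 171/256, …
ICs: h(0) = -1.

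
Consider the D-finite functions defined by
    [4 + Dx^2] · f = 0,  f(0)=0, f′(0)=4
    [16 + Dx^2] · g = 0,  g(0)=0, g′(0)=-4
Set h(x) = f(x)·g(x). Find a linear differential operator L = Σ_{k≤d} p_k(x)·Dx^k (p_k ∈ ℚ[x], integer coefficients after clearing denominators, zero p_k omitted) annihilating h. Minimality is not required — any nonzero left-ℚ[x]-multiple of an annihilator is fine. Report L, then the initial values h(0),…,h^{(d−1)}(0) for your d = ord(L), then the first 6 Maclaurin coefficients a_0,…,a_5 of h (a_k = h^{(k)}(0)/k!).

f: a_k = 0, 4, 0, -8/3, 0, 8/15, …
g: a_k = 0, -4, 0, 32/3, 0, -128/15, …
L₀ := L_f ⊗_s L_g (sym. prod.), ord ≤ 4.
L = 144 + 40·Dx^2 + Dx^4  (order 4).
h: a_k = 0, 0, -16, 0, 160/3, 0, …
ICs: h(0) = 0, h′(0) = 0, h′′(0) = -32, h′′′(0) = 0.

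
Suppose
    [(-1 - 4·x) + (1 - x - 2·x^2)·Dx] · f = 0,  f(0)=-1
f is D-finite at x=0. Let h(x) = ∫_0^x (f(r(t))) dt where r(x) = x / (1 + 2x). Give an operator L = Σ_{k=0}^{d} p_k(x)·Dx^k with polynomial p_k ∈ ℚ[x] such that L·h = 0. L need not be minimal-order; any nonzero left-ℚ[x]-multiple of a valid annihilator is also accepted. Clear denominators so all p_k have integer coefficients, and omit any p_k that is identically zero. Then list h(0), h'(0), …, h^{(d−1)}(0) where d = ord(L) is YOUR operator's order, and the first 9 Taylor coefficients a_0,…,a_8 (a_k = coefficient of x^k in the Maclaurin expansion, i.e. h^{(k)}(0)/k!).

f: a_k = -1, -1, -3, -5, -11, -21, -43, -85, -171, …
f∘r: x↦r, Dx↦Dx/r' in L_f ⇒ L₀.
∫: right-multiply L₀ by Dx.
L = (-1 - 6·x)·Dx + (1 + 5·x + 6·x^2)·Dx^2  (order 2).
h: a_k = 0, -1, -1/2, -1/3, 3/4, -9/5, 9/2, -81/7, 243/8, …
ICs: h(0) = 0, h′(0) = -1.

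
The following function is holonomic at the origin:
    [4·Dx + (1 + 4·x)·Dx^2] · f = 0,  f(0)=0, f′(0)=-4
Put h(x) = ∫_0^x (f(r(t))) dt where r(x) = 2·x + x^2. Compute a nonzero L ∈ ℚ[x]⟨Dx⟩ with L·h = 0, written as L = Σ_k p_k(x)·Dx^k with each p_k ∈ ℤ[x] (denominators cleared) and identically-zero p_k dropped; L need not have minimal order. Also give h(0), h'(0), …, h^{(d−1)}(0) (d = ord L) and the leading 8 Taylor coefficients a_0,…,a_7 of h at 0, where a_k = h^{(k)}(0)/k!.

L = (7 + 8·x + 4·x^2)·Dx^2 + (1 + 9·x + 12·x^2 + 4·x^3)·Dx^3  (order 3).
h: a_k = 0, 0, -4, 28/3, -104/3, 776/5, -11584/15, 12352/3, …
ICs: h(0) = 0, h′(0) = 0, h′′(0) = -8.

f: a_k = 0, -4, 8, -64/3, 64, -1024/5, 2048/3, -16384/7, …
f∘r: x↦r, Dx↦Dx/r' in L_f ⇒ L₀.
∫: right-multiply L₀ by Dx.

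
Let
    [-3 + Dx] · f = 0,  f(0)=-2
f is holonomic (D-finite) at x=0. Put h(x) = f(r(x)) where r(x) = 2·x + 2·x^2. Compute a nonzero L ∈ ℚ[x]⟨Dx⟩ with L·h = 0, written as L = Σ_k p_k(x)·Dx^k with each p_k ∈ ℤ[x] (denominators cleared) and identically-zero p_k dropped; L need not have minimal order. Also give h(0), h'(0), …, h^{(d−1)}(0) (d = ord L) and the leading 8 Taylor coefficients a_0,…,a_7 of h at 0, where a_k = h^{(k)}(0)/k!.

f: a_k = -2, -6, -9, -9, -27/4, -81/20, -81/40, -243/280, …
Substitute x→r, Dx→(1/r')Dx; clear ⇒ L₀.
L = (-6 - 12·x) + Dx  (order 1).
h: a_k = -2, -12, -48, -144, -360, -3888/5, -7488/5, -91584/35, …
ICs: h(0) = -2.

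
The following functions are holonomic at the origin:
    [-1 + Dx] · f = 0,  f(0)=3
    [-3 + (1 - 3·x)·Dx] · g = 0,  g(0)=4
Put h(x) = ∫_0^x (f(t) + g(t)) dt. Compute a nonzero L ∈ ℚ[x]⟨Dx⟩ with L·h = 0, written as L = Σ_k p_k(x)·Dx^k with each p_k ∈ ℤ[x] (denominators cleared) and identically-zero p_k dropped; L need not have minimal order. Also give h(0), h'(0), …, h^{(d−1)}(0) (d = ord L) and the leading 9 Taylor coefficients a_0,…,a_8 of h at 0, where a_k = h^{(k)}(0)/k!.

L = (15 + 9·x)·Dx + (-17 - 6·x + 9·x^2)·Dx^2 + (2 - 3·x - 9·x^2)·Dx^3  (order 3).
h: a_k = 0, 7, 15/2, 25/2, 217/8, 2593/40, 38881/240, 699841/1680, 14696641/13440, …
ICs: h(0) = 0, h′(0) = 7, h′′(0) = 15.

f: a_k = 3, 3, 3/2, 1/2, 1/8, 1/40, 1/240, 1/1680, 1/13440, …
g: a_k = 4, 12, 36, 108, 324, 972, 2916, 8748, 26244, …
h₀=f+g: left-lcm gives L₀, ord ≤ 2.
∫: right-multiply L₀ by Dx.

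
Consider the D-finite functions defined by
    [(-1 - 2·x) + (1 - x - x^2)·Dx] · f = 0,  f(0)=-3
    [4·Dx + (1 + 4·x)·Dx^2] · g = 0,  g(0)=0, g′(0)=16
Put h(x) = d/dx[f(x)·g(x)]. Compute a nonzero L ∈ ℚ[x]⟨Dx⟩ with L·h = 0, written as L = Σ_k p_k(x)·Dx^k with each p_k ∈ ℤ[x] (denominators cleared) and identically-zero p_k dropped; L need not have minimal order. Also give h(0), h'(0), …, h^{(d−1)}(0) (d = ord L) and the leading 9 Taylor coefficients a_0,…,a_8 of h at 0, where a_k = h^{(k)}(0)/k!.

f: a_k = -3, -3, -6, -9, -15, -24, -39, -63, -102, …
g: a_k = 0, 16, -32, 256/3, -256, 4096/5, -8192/3, 65536/7, -32768, …
L₀ := L_f ⊗_s L_g (sym. prod.), ord ≤ 2.
Derive L from L₀ (diff closure).
L = (82 + 216·x + 288·x^2) + (-7 + 62·x + 264·x^2 + 224·x^3)·Dx + (-3 - 17·x - 9·x^2 + 52·x^3 + 32·x^4)·Dx^2  (order 2).
h: a_k = -48, 96, -768, 2240, -10768, 197952/5, -827472/5, 22752896/35, -18390144/7, …
ICs: h(0) = -48, h′(0) = 96.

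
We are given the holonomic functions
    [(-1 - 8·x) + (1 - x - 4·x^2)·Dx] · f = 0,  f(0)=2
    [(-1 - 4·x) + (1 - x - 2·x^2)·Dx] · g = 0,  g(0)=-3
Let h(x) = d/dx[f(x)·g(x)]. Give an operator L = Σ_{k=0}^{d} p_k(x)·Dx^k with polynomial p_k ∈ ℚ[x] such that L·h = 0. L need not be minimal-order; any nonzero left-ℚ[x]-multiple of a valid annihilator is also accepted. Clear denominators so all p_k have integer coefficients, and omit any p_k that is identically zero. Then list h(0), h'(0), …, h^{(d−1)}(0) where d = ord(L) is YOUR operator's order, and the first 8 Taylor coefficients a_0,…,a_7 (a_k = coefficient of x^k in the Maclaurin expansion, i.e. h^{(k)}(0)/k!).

f: a_k = 2, 2, 10, 18, 58, 130, 362, 882, …
g: a_k = -3, -3, -9, -15, -33, -63, -129, -255, …
Product ⇒ symmetric product L₀, ord ≤ 1.
h₀' ⇒ L via d/dx closure of L₀.
L = (9 + 12·x - 9·x^2 - 272·x^3 - 144·x^4 + 720·x^5 + 640·x^6) + (-1 - 3·x + 24·x^2 + 17·x^3 - 115·x^4 - 66·x^5 + 168·x^6 + 128·x^7)·Dx  (order 1).
h: a_k = -12, -108, -396, -1656, -5340, -17892, -54348, -165744, …
ICs: h(0) = -12.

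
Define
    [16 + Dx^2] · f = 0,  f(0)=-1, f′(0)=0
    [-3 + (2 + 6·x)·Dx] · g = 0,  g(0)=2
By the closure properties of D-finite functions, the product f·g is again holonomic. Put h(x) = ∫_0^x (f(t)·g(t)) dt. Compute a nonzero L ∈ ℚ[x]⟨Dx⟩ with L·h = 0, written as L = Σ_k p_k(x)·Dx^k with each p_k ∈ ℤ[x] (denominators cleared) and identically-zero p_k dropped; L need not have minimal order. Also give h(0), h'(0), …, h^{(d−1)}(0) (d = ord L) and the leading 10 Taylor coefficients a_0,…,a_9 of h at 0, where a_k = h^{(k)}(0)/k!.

f: a_k = -1, 0, 8, 0, -32/3, 0, 256/45, 0, -512/315, 0, …
g: a_k = 2, 3, -9/4, 27/8, -405/64, 1701/128, -15309/512, 72171/1024, -2814669/16384, 14073345/32768, …
Sym-product of L_f,L_g gives L₀ (≤ ord 2).
h=∫h₀ ⇒ L = L₀·Dx.
L = (91 + 384·x + 576·x^2)·Dx + (-12 - 36·x)·Dx^2 + (4 + 24·x + 36·x^2)·Dx^3  (order 3).
h: a_k = 0, -2, -3/2, 73/12, 165/32, -6337/960, -2341/768, 337609/161280, 259579/122880, -82369729/46448640, …
ICs: h(0) = 0, h′(0) = -2, h′′(0) = -3.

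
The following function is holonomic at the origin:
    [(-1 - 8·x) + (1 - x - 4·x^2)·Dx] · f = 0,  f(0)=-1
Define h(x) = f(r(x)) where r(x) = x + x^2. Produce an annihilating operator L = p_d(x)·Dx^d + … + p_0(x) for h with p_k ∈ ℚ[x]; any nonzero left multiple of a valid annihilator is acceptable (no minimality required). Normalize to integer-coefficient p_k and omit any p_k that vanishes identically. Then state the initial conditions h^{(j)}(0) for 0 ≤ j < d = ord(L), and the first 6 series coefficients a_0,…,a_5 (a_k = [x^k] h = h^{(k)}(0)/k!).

f: a_k = -1, -1, -5, -9, -29, -65, …
h₀=f(r): pull back L_f along r ⇒ L₀.
L = (1 + 10·x + 24·x^2 + 16·x^3) + (-1 + x + 5·x^2 + 8·x^3 + 4·x^4)·Dx  (order 1).
h: a_k = -1, -1, -6, -19, -61, -208, …
ICs: h(0) = -1.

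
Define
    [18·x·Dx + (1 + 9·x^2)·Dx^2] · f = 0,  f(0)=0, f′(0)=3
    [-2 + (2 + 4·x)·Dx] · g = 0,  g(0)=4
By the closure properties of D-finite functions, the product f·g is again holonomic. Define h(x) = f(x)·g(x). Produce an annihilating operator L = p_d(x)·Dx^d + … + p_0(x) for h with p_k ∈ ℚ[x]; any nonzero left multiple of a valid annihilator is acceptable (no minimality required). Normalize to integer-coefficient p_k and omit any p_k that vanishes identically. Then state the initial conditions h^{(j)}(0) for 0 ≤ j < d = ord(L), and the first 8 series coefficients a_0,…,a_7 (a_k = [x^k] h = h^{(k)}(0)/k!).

L = (3 - 18·x - 9·x^2) + (-2 + 14·x + 54·x^2 + 36·x^3)·Dx + (1 + 4·x + 13·x^2 + 36·x^3 + 36·x^4)·Dx^2  (order 2).
h: a_k = 0, 12, 12, -42, -30, 2049/10, 1869/10, -187623/140, …
ICs: h(0) = 0, h′(0) = 12.

f: a_k = 0, 3, 0, -9, 0, 243/5, 0, -2187/7, …
g: a_k = 4, 4, -2, 2, -5/2, 7/2, -21/4, 33/4, …
Product ⇒ symmetric product L₀, ord ≤ 2.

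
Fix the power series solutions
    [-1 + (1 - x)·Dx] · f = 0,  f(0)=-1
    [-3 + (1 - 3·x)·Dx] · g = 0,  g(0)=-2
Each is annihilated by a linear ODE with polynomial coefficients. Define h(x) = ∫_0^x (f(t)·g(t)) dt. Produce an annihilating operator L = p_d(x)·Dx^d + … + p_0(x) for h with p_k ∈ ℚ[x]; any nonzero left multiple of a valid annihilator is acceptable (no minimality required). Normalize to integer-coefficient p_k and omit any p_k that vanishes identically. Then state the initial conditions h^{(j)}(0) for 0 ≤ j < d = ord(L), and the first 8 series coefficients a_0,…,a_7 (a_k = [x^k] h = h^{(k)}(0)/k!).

f: a_k = -1, -1, -1, -1, -1, -1, -1, -1, …
g: a_k = -2, -6, -18, -54, -162, -486, -1458, -4374, …
Product ⇒ symmetric product L₀, ord ≤ 1.
h=∫₀ˣh₀: take L = L₀·Dx.
L = (-4 + 6·x)·Dx + (1 - 4·x + 3·x^2)·Dx^2  (order 2).
h: a_k = 0, 2, 4, 26/3, 20, 242/5, 364/3, 2186/7, …
ICs: h(0) = 0, h′(0) = 2.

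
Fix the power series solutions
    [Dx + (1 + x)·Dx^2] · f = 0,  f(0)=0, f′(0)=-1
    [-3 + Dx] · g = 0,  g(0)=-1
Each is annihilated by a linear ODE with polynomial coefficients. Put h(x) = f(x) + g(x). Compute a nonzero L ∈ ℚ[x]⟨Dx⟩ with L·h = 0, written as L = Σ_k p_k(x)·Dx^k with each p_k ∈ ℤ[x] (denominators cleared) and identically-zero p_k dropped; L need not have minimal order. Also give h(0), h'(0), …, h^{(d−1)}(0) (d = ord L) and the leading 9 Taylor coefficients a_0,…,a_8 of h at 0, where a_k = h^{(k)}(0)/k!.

L = (-15 - 9·x)·Dx + (-7 - 18·x - 9·x^2)·Dx^2 + (4 + 7·x + 3·x^2)·Dx^3  (order 3).
h: a_k = -1, -4, -4, -29/6, -25/8, -89/40, -203/240, -323/560, -169/4480, …
ICs: h(0) = -1, h′(0) = -4, h′′(0) = -8.

f: a_k = 0, -1, 1/2, -1/3, 1/4, -1/5, 1/6, -1/7, 1/8, …
g: a_k = -1, -3, -9/2, -9/2, -27/8, -81/40, -81/80, -243/560, -729/4480, …
Sum ⇒ L₀ = lclm(L_f,L_g) in ℚ(x)⟨Dx⟩.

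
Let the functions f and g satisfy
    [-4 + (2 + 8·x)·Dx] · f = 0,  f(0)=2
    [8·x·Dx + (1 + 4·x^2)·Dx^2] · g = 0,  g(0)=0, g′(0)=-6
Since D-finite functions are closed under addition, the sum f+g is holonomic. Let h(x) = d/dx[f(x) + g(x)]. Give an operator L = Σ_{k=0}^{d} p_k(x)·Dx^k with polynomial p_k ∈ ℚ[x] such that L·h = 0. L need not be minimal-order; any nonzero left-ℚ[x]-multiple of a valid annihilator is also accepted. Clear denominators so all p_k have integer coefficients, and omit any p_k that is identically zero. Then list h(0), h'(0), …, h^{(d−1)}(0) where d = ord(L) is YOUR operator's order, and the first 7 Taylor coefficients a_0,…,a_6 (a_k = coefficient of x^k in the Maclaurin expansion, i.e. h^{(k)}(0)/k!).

f: a_k = 2, 4, -4, 8, -20, 56, -168, …
g: a_k = 0, -6, 0, 8, 0, -96/5, 0, …
h₀=f+g: left-lcm gives L₀, ord ≤ 3.
h=h₀': d/dx-closure on L₀ ⇒ L.
L = (-8 - 80·x + 96·x^2 + 192·x^3) + (-10 - 32·x - 64·x^2 + 384·x^3 + 672·x^4)·Dx + (-1 + 24·x^2 + 48·x^3 + 112·x^4 + 192·x^5)·Dx^2  (order 2).
h: a_k = -2, -8, 48, -80, 184, -1008, 4080, …
ICs: h(0) = -2, h′(0) = -8.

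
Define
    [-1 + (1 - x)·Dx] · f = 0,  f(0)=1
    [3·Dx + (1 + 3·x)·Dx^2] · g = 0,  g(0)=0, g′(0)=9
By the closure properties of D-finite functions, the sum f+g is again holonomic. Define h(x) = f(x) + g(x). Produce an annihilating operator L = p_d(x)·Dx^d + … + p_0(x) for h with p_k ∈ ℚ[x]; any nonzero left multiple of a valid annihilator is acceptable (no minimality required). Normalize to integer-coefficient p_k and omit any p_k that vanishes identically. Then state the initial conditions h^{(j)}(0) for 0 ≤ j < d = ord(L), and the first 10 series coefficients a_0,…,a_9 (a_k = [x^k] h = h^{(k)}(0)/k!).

f: a_k = 1, 1, 1, 1, 1, 1, 1, 1, 1, 1, …
g: a_k = 0, 9, -27/2, 27, -243/4, 729/5, -729/2, 6561/7, -19683/8, 6561, …
h₀=f+g: left-lcm gives L₀, ord ≤ 3.
L = (54 + 18·x)·Dx + (-12 + 72·x + 36·x^2)·Dx^2 + (-5 - 13·x + 9·x^2 + 9·x^3)·Dx^3  (order 3).
h: a_k = 1, 10, -25/2, 28, -239/4, 734/5, -727/2, 6568/7, -19675/8, 6562, …
ICs: h(0) = 1, h′(0) = 10, h′′(0) = -25.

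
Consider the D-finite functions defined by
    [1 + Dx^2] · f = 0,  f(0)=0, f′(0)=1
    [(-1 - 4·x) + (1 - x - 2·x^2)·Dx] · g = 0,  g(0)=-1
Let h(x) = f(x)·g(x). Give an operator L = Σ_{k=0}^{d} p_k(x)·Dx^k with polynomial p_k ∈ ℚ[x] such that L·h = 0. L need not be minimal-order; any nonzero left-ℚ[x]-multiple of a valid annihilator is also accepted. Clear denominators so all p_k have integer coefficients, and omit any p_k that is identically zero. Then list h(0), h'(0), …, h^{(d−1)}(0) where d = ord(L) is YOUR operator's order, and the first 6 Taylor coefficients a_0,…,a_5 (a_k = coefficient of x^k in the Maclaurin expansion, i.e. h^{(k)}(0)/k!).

L = (3 + x + 2·x^2) + (2 + 8·x)·Dx + (-1 + x + 2·x^2)·Dx^2  (order 2).
h: a_k = 0, -1, -1, -17/6, -29/6, -1261/120, …
ICs: h(0) = 0, h′(0) = -1.

f: a_k = 0, 1, 0, -1/6, 0, 1/120, …
g: a_k = -1, -1, -3, -5, -11, -21, …
Product ⇒ symmetric product L₀, ord ≤ 2.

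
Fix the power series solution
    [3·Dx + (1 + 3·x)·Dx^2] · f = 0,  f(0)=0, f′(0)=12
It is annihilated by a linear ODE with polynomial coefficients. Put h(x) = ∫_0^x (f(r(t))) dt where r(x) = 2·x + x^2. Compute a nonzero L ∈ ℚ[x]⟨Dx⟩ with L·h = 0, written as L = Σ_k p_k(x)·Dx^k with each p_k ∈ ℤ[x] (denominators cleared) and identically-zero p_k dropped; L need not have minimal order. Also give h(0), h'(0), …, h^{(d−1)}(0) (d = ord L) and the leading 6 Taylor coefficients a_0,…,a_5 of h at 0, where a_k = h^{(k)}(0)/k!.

f: a_k = 0, 12, -18, 36, -81, 972/5, …
f∘r: x↦r, Dx↦Dx/r' in L_f ⇒ L₀.
h=∫₀ˣh₀: take L = L₀·Dx.
L = (5 + 6·x + 3·x^2)·Dx^2 + (1 + 7·x + 9·x^2 + 3·x^3)·Dx^3  (order 3).
h: a_k = 0, 0, 12, -20, 54, -882/5, …
ICs: h(0) = 0, h′(0) = 0, h′′(0) = 24.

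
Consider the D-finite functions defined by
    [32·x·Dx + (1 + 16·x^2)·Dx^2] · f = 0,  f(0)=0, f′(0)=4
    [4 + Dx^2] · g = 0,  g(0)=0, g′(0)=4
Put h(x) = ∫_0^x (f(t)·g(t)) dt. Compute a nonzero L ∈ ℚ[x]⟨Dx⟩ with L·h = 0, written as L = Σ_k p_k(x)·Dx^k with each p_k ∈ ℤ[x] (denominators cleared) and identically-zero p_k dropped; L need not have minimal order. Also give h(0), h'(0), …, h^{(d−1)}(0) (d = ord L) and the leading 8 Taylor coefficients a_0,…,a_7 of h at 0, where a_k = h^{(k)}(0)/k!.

f: a_k = 0, 4, 0, -64/3, 0, 1024/5, 0, -16384/7, …
g: a_k = 0, 4, 0, -8/3, 0, 8/15, 0, -16/315, …
Sym-product of L_f,L_g gives L₀ (≤ ord 4).
h=∫h₀ ⇒ L = L₀·Dx.
L = (1360 + 60416·x^2 + 106496·x^4 + 262144·x^6 + 1048576·x^8)·Dx + (2304·x + 45056·x^3 + 196608·x^5 + 1048576·x^7)·Dx^2 + (360 + 15872·x^2 + 36864·x^4 + 131072·x^6 + 524288·x^8)·Dx^3 + (576·x + 11264·x^3 + 49152·x^5 + 262144·x^7)·Dx^4 + (5 + 192·x^2 + 2560·x^4 + 16384·x^6 + 65536·x^8)·Dx^5  (order 5).
h: a_k = 0, 0, 0, 16/3, 0, -96/5, 0, 7904/63, …
ICs: h(0) = 0, h′(0) = 0, h′′(0) = 0, h′′′(0) = 32, h′′′′(0) = 0.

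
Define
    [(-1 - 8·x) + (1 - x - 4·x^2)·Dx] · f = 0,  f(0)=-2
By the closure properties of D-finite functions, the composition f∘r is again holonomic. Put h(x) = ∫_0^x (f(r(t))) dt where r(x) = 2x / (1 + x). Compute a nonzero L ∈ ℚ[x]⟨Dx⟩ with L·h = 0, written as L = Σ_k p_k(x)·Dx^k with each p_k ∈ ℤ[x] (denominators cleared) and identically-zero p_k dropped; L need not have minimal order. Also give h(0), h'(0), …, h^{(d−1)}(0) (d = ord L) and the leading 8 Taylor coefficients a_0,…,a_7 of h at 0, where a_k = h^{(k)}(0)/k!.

L = (2 + 34·x)·Dx + (-1 - x + 17·x^2 + 17·x^3)·Dx^2  (order 2).
h: a_k = 0, -2, -2, -12, -17, -612/5, -578/3, -10404/7, …
ICs: h(0) = 0, h′(0) = -2.

f: a_k = -2, -2, -10, -18, -58, -130, -362, -882, …
f∘r: x↦r, Dx↦Dx/r' in L_f ⇒ L₀.
h=∫h₀ ⇒ L = L₀·Dx.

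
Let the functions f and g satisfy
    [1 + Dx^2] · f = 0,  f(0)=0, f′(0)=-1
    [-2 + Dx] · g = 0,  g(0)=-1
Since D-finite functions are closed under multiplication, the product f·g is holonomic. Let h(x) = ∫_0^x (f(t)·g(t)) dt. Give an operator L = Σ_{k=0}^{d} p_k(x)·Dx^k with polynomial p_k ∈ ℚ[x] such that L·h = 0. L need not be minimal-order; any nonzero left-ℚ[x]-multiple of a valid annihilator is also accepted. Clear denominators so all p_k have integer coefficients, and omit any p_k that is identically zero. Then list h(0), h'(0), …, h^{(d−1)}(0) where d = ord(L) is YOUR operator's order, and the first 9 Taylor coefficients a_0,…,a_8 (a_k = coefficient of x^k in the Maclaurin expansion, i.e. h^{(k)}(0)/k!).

L = 5·Dx - 4·Dx^2 + Dx^3  (order 3).
h: a_k = 0, 0, 1/2, 2/3, 11/24, 1/5, 41/720, 11/1260, -29/40320, …
ICs: h(0) = 0, h′(0) = 0, h′′(0) = 1.

f: a_k = 0, -1, 0, 1/6, 0, -1/120, 0, 1/5040, 0, …
g: a_k = -1, -2, -2, -4/3, -2/3, -4/15, -4/45, -8/315, -2/315, …
L₀ := L_f ⊗_s L_g (sym. prod.), ord ≤ 2.
h=∫₀ˣh₀: take L = L₀·Dx.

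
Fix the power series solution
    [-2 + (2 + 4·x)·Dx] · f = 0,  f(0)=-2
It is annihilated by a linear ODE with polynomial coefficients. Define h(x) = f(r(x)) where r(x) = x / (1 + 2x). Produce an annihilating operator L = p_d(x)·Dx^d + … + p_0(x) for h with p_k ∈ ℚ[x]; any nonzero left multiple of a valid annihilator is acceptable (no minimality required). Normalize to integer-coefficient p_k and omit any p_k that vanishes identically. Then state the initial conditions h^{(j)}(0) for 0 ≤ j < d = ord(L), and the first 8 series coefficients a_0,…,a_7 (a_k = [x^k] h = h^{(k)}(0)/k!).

f: a_k = -2, -2, 1, -1, 5/4, -7/4, 21/8, -33/8, …
Substitute x→r, Dx→(1/r')Dx; clear ⇒ L₀.
L = -1 + (1 + 6·x + 8·x^2)·Dx  (order 1).
h: a_k = -2, -2, 5, -13, 141/4, -399/4, 2353/8, -7205/8, …
ICs: h(0) = -2.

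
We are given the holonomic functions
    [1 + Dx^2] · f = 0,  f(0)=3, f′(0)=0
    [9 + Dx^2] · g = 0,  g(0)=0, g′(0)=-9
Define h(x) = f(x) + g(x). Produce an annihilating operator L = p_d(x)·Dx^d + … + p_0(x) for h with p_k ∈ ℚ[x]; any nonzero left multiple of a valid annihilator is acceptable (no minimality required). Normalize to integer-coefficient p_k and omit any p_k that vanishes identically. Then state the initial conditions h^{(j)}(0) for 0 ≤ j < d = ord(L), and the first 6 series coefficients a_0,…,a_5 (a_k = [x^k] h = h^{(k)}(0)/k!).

f: a_k = 3, 0, -3/2, 0, 1/8, 0, …
g: a_k = 0, -9, 0, 27/2, 0, -243/40, …
h₀=f+g: left-lcm gives L₀, ord ≤ 4.
L = 9 + 10·Dx^2 + Dx^4  (order 4).
h: a_k = 3, -9, -3/2, 27/2, 1/8, -243/40, …
ICs: h(0) = 3, h′(0) = -9, h′′(0) = -3, h′′′(0) = 81.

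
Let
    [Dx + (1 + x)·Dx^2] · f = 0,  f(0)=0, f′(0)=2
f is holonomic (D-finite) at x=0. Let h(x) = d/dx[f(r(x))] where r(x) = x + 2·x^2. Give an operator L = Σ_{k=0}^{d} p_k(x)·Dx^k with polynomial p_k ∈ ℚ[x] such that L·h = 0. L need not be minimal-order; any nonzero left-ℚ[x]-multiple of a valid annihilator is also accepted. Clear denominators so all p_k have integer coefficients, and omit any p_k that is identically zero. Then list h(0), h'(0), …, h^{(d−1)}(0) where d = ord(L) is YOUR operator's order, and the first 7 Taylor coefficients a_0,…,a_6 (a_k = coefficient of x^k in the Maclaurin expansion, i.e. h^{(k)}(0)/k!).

L = (-3 + 4·x + 8·x^2) + (1 + 5·x + 6·x^2 + 8·x^3)·Dx  (order 1).
h: a_k = 2, 6, -10, -2, 22, -18, -26, …
ICs: h(0) = 2.

f: a_k = 0, 2, -1, 2/3, -1/2, 2/5, -1/3, …
Substitute x→r, Dx→(1/r')Dx; clear ⇒ L₀.
h₀' ⇒ L via d/dx closure of L₀.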